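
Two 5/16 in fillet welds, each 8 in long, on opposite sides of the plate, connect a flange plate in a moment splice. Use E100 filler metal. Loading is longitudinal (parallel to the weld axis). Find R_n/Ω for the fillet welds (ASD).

R_n/Ω ≈ 106 kip

E100XX → F_EXX = 100 ksi.
Effective throat t_e = 0.707 × 0.3125 = 0.2209 in.
Total length L = 16 in; A_we = 0.2209 × 16 = 3.535 in².
F_nw = 0.6 F_EXX = 0.6 × 100 = 60 ksi.
R_n = 60 × 3.535 = 212.1 kip; R_n/Ω = 212.1/2.0 = 106 kip.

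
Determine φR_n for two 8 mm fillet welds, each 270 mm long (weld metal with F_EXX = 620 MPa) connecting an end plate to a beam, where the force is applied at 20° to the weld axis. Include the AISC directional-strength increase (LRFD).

t_e = 0.707 × 8 = 5.656 mm; A_we = 5.656 × 540 = 3054 mm².
Directional factor: 1.0 + 0.5 sin^1.5(20°) = 1.1.
F_nw = 0.6 × 620 × 1.1 = 409.2 MPa.
φR_n = 0.75 × 409.2 × 3054 × 10⁻³ = 937.4 kN.

φR_n ≈ 937 kN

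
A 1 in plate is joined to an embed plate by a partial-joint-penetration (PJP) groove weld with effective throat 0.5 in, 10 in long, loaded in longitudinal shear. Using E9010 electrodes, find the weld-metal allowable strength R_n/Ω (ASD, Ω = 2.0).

E90XX → F_EXX = 90 ksi.
Effective throat (given) t_e = 0.5 in.
A_we = 0.5 × 10 = 5 in².
F_nw = 0.6 F_EXX = 54 ksi.
R_n/Ω = (54 × 5) / 2.0 = 135 kip.

R_n/Ω ≈ 135 kip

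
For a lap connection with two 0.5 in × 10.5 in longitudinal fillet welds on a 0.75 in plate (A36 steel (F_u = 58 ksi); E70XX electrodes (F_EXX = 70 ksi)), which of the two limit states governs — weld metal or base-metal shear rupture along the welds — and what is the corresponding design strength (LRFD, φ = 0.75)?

φR_n ≈ 234 kip (weld metal governs)

t_e = 0.707 × 0.5 = 0.3535 in; L = 21 in.
Weld metal: φR_n = 0.75 × 0.6 × 70 × 0.3535 × 21 = 233.8 kip.
Base metal (shear rupture): φR_n = 0.75 × 0.6 × 58 × 0.75 × 21 = 411.1 kip.
Governing: weld metal.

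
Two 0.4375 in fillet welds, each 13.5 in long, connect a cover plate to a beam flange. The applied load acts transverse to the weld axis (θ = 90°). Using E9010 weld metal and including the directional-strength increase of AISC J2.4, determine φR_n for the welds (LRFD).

E90XX → F_EXX = 90 ksi.
t_e = 0.707 × 0.4375 = 0.3093 in; A_we = 0.3093 × 27 = 8.351 in².
Directional factor: 1.0 + 0.5 sin^1.5(90°) = 1.5.
F_nw = 0.6 × 90 × 1.5 = 81 ksi.
φR_n = 0.75 × 81 × 8.351 = 507.3 kips.

φR_n ≈ 507 kips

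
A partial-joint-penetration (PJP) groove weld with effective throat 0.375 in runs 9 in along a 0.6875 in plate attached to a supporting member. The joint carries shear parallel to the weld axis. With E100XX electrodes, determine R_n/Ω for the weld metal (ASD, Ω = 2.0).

R_n/Ω ≈ 101 kips

E100XX → F_EXX = 100 ksi.
Effective throat (given) t_e = 0.375 in.
A_we = 0.375 × 9 = 3.375 in².
F_nw = 0.6 F_EXX = 60 ksi.
R_n/Ω = (60 × 3.375) / 2.0 = 101.2 kips.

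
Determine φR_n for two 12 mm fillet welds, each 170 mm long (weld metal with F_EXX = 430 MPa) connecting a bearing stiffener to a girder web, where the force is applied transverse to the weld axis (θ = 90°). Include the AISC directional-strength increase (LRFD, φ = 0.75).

φR_n ≈ 837 kN

t_e = 0.707 × 12 = 8.484 mm; A_we = 8.484 × 340 = 2885 mm².
Directional factor: 1.0 + 0.5 sin^1.5(90°) = 1.5.
F_nw = 0.6 × 430 × 1.5 = 387 MPa.
φR_n = 0.75 × 387 × 2885 × 10⁻³ = 837.2 kN.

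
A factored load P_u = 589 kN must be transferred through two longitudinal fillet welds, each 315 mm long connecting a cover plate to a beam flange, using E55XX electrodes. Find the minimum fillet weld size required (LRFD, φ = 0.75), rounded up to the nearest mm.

E55XX → F_EXX = 550 MPa.
Total weld length L = 630 mm.
Required throat t_e = P_u / (φ × 0.6 F_EXX × L) = 589 / (0.75 × 0.6 × 550 × 630 × 10⁻³) = 3.777 mm.
Required leg w = t_e / 0.707 = 5.343 mm → use 6 mm.

w = 6 mm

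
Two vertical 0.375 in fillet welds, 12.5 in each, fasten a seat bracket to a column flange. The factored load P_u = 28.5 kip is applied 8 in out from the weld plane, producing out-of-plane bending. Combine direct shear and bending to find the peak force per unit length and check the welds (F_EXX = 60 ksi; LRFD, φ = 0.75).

L_w = 2 × 12.5 = 25 in; section modulus (unit throat) S = 2 × L²/6 = 52.08 in².
Direct shear f_v = P/L_w = 28.5/25 = 1.14 kip/in.
Moment M = P × e = 28.5 × 8 = 228 kip·in; bending f_b = M/S = 4.378 kip/in.
f_max = √(f_v² + f_b²) = √(1.14² + 4.378²) = 4.524 kip/in.
φr_n = 0.75 × 0.6 × 60 × (0.707 × 0.375) = 7.158 kip/in → adequate.

f_max ≈ 4.52 kip/in; adequate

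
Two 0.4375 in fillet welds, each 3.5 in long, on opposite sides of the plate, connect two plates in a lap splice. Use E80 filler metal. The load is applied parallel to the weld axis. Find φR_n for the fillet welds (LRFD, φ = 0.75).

E80XX → F_EXX = 80 ksi.
Effective throat t_e = 0.707 × 0.4375 = 0.3093 in.
Total length L = 7 in; A_we = 0.3093 × 7 = 2.165 in².
F_nw = 0.6 F_EXX = 0.6 × 80 = 48 ksi.
φR_n = 0.75 × 48 × 2.165 = 77.95 kips.

φR_n ≈ 77.9 kips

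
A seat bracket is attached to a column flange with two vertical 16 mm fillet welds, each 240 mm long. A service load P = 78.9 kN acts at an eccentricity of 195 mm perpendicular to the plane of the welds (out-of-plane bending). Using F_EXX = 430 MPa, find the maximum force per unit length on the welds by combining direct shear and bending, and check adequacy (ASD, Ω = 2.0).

f_max ≈ 818 N/mm; adequate

L_w = 2 × 240 = 480 mm; section modulus (unit throat) S = 2 × L²/6 = 19200 mm².
Direct shear f_v = P/L_w = 78.9×10³/480 = 164.4 N/mm.
Moment M = P × e = 78.9×10³ × 195 = 15386000 N·mm; bending f_b = M/S = 801.3 N/mm.
f_max = √(f_v² + f_b²) = √(164.4² + 801.3²) = 818 N/mm.
r_n/Ω = (1/2.0) × 0.6 × 430 × (0.707 × 16) = 1459 N/mm → adequate.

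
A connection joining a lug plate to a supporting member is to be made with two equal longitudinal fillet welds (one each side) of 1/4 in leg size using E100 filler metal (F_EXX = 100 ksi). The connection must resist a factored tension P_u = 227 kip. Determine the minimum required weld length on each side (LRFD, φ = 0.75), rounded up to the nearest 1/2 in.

L = 14.5 in on each side

Throat t_e = 0.707 × 0.25 = 0.1767 in.
φr_n = 0.75 × 0.6 × 100 × 0.1767 = 7.954 kip/in.
L_req = P_u / φr_n = 227 / 7.954 = 28.54 in total.
Per side: 28.54 / 2 = 14.27 in.
Round up → use L = 14.5 in on each side.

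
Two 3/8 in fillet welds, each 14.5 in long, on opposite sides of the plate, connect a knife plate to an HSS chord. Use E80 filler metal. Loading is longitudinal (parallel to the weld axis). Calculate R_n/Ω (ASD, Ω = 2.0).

E80XX → F_EXX = 80 ksi.
Effective throat t_e = 0.707 × 0.375 = 0.2651 in.
Total length L = 29 in; A_we = 0.2651 × 29 = 7.689 in².
F_nw = 0.6 F_EXX = 0.6 × 80 = 48 ksi.
R_n = 48 × 7.689 = 369.1 kips; R_n/Ω = 369.1/2.0 = 184.5 kips.

R_n/Ω ≈ 185 kips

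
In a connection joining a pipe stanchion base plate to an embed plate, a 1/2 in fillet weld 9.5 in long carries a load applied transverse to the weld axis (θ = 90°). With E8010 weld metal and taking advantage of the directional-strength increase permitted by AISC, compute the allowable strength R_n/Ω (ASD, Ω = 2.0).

E80XX → F_EXX = 80 ksi.
t_e = 0.707 × 0.5 = 0.3535 in; A_we = 0.3535 × 9.5 = 3.358 in².
Directional factor: 1.0 + 0.5 sin^1.5(90°) = 1.5.
F_nw = 0.6 × 80 × 1.5 = 72 ksi.
R_n/Ω = (72 × 3.358) / 2.0 = 120.9 kips.

R_n/Ω ≈ 121 kips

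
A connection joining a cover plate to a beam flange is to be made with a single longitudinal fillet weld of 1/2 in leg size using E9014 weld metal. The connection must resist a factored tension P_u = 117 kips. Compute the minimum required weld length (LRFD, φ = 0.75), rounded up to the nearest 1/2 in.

E90XX → F_EXX = 90 ksi.
Throat t_e = 0.707 × 0.5 = 0.3535 in.
φr_n = 0.75 × 0.6 × 90 × 0.3535 = 14.32 kips/in.
L_req = P_u / φr_n = 117 / 14.32 = 8.172 in total.
Round up → use L = 8.5 in.

L = 8.5 in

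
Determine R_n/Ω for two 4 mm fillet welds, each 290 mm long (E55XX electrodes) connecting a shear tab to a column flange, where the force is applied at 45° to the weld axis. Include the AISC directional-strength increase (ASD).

E55XX → F_EXX = 550 MPa.
t_e = 0.707 × 4 = 2.828 mm; A_we = 2.828 × 580 = 1640 mm².
Directional factor: 1.0 + 0.5 sin^1.5(45°) = 1.297.
F_nw = 0.6 × 550 × 1.297 = 428.1 MPa.
R_n/Ω = (428.1 × 1640) / 2.0 × 10⁻³ = 351.1 kN.

R_n/Ω ≈ 351 kN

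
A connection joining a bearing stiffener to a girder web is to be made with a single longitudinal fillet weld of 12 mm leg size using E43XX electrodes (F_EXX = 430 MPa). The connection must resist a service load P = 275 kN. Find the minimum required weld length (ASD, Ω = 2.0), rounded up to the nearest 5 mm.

Throat t_e = 0.707 × 12 = 8.484 mm.
r_n/Ω = (0.6 × 430 × 8.484) / 2.0 = 1094 N/mm = 1.094 kN/mm.
L_req = P / (r_n/Ω) = 275 / 1.094 = 251.3 mm total.
Round up → use L = 255 mm.

L = 255 mm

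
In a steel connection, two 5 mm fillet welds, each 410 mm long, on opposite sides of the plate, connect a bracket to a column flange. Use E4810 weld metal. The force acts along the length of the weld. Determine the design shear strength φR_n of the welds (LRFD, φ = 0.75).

E48XX → F_EXX = 480 MPa.
Effective throat t_e = 0.707 × 5 = 3.535 mm.
Total length L = 820 mm; A_we = 3.535 × 820 = 2899 mm².
F_nw = 0.6 F_EXX = 0.6 × 480 = 288 MPa.
φR_n = 0.75 × 288 × 2899 × 10⁻³ = 626.1 kN.

φR_n ≈ 626 kN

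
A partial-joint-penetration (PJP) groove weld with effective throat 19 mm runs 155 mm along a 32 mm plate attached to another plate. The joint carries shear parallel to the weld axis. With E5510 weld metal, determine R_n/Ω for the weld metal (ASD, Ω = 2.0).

R_n/Ω ≈ 486 kN

E55XX → F_EXX = 550 MPa.
Effective throat (given) t_e = 19 mm.
A_we = 19 × 155 = 2945 mm².
F_nw = 0.6 F_EXX = 330 MPa.
R_n/Ω = (330 × 2945) / 2.0 × 10⁻³ = 485.9 kN.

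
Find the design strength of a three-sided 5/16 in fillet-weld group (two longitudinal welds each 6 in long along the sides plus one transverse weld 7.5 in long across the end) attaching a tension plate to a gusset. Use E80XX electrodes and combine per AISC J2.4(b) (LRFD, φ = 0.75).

φR_n ≈ 171 kip

E80XX → F_EXX = 80 ksi.
t_e = 0.707 × 0.3125 = 0.2209 in.
R_nwl = 0.6 × 80 × 0.2209 × 12 = 127.3 kip (longitudinal, 2 welds).
R_nwt = 0.6 × 80 × 0.2209 × 7.5 = 79.54 kip (transverse, base value).
(i) R_nwl + R_nwt = 206.8 kip; (ii) 0.85 R_nwl + 1.5 R_nwt = 227.5 kip.
R_n = max = 227.5 kip [governs: (ii)]; φR_n = 170.6 kip.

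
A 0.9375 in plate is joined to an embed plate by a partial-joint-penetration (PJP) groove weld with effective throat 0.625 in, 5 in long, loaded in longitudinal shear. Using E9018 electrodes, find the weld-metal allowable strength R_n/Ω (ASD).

R_n/Ω ≈ 84.4 kip

E90XX → F_EXX = 90 ksi.
Effective throat (given) t_e = 0.625 in.
A_we = 0.625 × 5 = 3.125 in².
F_nw = 0.6 F_EXX = 54 ksi.
R_n/Ω = (54 × 3.125) / 2.0 = 84.38 kip.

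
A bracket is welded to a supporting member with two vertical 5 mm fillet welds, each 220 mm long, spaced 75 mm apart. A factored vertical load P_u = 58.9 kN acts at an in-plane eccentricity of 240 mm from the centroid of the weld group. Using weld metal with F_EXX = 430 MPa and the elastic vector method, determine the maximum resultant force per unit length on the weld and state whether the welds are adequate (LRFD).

f_max ≈ 741 N/mm; NOT adequate

Total weld length L_w = 440 mm. Treat welds as unit-width lines.
Polar moment about centroid: J = 2[d³/12 + d(b/2)²] = 2[220³/12 + 220×37.5²] = 2393000 mm³.
Direct shear f_v = P/L_w = 58.9×10³ / 440 = 133.9 N/mm (vertical).
Torsion M = P·e = 58.9×10³ × 240 = 14136000 N·mm.
Critical point at (x, y) = (37.5, 110) from centroid. f_tx = M·y/J = 649.7 N/mm; f_ty = M·x/J = 221.5 N/mm.
Resultant f_max = √[f_tx² + (f_v + f_ty)²] = √[649.7² + (133.9 + 221.5)²] = 740.5 N/mm.
Capacity per unit length: φr_n = 0.75 × 0.6 × 430 × (0.707 × 5) = 684 N/mm.
740.5 > 684 → NOT adequate.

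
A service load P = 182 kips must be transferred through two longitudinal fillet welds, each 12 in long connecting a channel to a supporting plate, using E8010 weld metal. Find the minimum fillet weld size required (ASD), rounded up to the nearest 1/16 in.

E80XX → F_EXX = 80 ksi.
Total weld length L = 24 in.
Required throat t_e = P × Ω / (0.6 F_EXX × L) = 182 × 2.0 / (0.6 × 80 × 24) = 0.316 in.
Required leg w = t_e / 0.707 = 0.4469 in → use 1/2 in.

w = 1/2 in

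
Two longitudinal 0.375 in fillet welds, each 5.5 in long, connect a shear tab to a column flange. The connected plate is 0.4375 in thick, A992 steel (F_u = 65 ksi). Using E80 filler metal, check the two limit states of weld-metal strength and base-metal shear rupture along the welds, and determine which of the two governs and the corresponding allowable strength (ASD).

R_n/Ω ≈ 70 kips (weld metal governs)

E80XX → F_EXX = 80 ksi.
t_e = 0.707 × 0.375 = 0.2651 in; L = 11 in.
Weld metal: R_n/Ω = (1/2.0) × 0.6 × 80 × 0.2651 × 11 = 69.99 kips.
Base metal (shear rupture): R_n/Ω = (1/2.0) × 0.6 × 65 × 0.4375 × 11 = 93.84 kips.
Governing: weld metal.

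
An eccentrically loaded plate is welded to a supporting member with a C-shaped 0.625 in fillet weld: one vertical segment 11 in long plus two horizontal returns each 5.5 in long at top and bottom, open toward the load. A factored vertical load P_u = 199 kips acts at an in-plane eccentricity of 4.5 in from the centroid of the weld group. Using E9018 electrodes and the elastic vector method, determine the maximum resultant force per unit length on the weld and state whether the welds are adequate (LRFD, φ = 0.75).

f_max ≈ 18.9 kip/in; NOT adequate

E90XX → F_EXX = 90 ksi.
Total weld length L_w = 22 in. Treat welds as unit-width lines.
Centroid: x̄ = 2×5.5×2.75 / 22 = 1.375 in from the vertical weld.
Polar moment about centroid: J = I_x + I_y = [11³/12 + 2×5.5×5.5²] + [11×1.375² + 2(5.5³/12 + 5.5×1.375²)] = 513 in³.
Direct shear f_v = P/L_w = 199 / 22 = 9.045 kip/in (vertical).
Torsion M = P·e = 199 × 4.5 = 895.5 kip·in.
Critical point at (x, y) = (4.125, 5.5) from centroid. f_tx = M·y/J = 9.601 kip/in; f_ty = M·x/J = 7.201 kip/in.
Resultant f_max = √[f_tx² + (f_v + f_ty)²] = √[9.601² + (9.045 + 7.201)²] = 18.87 kip/in.
Capacity per unit length: φr_n = 0.75 × 0.6 × 90 × (0.707 × 0.625) = 17.9 kip/in.
18.87 > 17.9 → NOT adequate.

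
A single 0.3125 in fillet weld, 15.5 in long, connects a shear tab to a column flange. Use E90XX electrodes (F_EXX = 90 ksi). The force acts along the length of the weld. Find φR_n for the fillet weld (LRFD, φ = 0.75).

φR_n ≈ 139 kip

Effective throat t_e = 0.707 × 0.3125 = 0.2209 in.
Total length L = 15.5 in; A_we = 0.2209 × 15.5 = 3.425 in².
F_nw = 0.6 F_EXX = 0.6 × 90 = 54 ksi.
φR_n = 0.75 × 54 × 3.425 = 138.7 kip.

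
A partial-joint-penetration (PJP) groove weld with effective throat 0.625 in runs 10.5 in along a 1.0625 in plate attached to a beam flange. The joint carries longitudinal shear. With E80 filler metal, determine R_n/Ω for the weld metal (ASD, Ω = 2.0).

E80XX → F_EXX = 80 ksi.
Effective throat (given) t_e = 0.625 in.
A_we = 0.625 × 10.5 = 6.562 in².
F_nw = 0.6 F_EXX = 48 ksi.
R_n/Ω = (48 × 6.562) / 2.0 = 157.5 kips.

R_n/Ω ≈ 158 kips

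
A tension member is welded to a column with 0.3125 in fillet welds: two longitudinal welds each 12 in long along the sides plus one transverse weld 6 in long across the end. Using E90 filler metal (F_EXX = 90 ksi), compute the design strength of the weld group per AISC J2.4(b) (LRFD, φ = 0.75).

φR_n ≈ 268 kip

t_e = 0.707 × 0.3125 = 0.2209 in.
R_nwl = 0.6 × 90 × 0.2209 × 24 = 286.3 kip (longitudinal, 2 welds).
R_nwt = 0.6 × 90 × 0.2209 × 6 = 71.58 kip (transverse, base value).
(i) R_nwl + R_nwt = 357.9 kip; (ii) 0.85 R_nwl + 1.5 R_nwt = 350.8 kip.
R_n = max = 357.9 kip [governs: (i)]; φR_n = 268.4 kip.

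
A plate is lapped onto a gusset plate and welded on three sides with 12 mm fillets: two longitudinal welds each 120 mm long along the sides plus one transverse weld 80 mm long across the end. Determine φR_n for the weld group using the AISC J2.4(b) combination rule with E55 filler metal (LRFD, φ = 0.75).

E55XX → F_EXX = 550 MPa.
t_e = 0.707 × 12 = 8.484 mm.
R_nwl = 0.6 × 550 × 8.484 × 240 × 10⁻³ = 671.9 kN (longitudinal, 2 welds).
R_nwt = 0.6 × 550 × 8.484 × 80 × 10⁻³ = 224 kN (transverse, base value).
(i) R_nwl + R_nwt = 895.9 kN; (ii) 0.85 R_nwl + 1.5 R_nwt = 907.1 kN.
R_n = max = 907.1 kN [governs: (ii)]; φR_n = 680.3 kN.

φR_n ≈ 680 kN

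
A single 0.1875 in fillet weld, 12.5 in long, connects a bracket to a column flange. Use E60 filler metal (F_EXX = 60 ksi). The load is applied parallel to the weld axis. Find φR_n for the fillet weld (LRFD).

Effective throat t_e = 0.707 × 0.1875 = 0.1326 in.
Total length L = 12.5 in; A_we = 0.1326 × 12.5 = 1.657 in².
F_nw = 0.6 F_EXX = 0.6 × 60 = 36 ksi.
φR_n = 0.75 × 36 × 1.657 = 44.74 kips.

φR_n ≈ 44.7 kips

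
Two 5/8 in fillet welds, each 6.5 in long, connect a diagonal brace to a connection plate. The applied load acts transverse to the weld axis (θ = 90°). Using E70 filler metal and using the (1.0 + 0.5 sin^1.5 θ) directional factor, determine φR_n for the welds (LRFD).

E70XX → F_EXX = 70 ksi.
t_e = 0.707 × 0.625 = 0.4419 in; A_we = 0.4419 × 13 = 5.744 in².
Directional factor: 1.0 + 0.5 sin^1.5(90°) = 1.5.
F_nw = 0.6 × 70 × 1.5 = 63 ksi.
φR_n = 0.75 × 63 × 5.744 = 271.4 kip.

φR_n ≈ 271 kip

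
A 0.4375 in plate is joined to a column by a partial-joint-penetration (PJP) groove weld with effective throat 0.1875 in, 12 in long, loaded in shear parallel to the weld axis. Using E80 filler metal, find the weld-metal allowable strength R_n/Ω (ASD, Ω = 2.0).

E80XX → F_EXX = 80 ksi.
Effective throat (given) t_e = 0.1875 in.
A_we = 0.1875 × 12 = 2.25 in².
F_nw = 0.6 F_EXX = 48 ksi.
R_n/Ω = (48 × 2.25) / 2.0 = 54 kips.

R_n/Ω ≈ 54 kips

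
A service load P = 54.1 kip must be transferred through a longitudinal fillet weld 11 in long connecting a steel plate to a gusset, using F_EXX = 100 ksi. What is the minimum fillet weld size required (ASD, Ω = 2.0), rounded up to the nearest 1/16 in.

Total weld length L = 11 in.
Required throat t_e = P × Ω / (0.6 F_EXX × L) = 54.1 × 2.0 / (0.6 × 100 × 11) = 0.1639 in.
Required leg w = t_e / 0.707 = 0.2319 in → use 1/4 in.

w = 1/4 in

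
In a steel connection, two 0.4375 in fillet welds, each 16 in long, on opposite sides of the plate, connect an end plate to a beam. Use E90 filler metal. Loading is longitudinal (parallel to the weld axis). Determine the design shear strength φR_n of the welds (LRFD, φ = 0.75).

φR_n ≈ 401 kips

E90XX → F_EXX = 90 ksi.
Effective throat t_e = 0.707 × 0.4375 = 0.3093 in.
Total length L = 32 in; A_we = 0.3093 × 32 = 9.898 in².
F_nw = 0.6 F_EXX = 0.6 × 90 = 54 ksi.
φR_n = 0.75 × 54 × 9.898 = 400.9 kips.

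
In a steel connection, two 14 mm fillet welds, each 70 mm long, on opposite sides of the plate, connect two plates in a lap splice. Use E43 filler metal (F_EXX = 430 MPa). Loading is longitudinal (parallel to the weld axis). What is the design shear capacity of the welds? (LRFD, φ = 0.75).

Effective throat t_e = 0.707 × 14 = 9.898 mm.
Total length L = 140 mm; A_we = 9.898 × 140 = 1386 mm².
F_nw = 0.6 F_EXX = 0.6 × 430 = 258 MPa.
φR_n = 0.75 × 258 × 1386 × 10⁻³ = 268.1 kN.

φR_n ≈ 268 kN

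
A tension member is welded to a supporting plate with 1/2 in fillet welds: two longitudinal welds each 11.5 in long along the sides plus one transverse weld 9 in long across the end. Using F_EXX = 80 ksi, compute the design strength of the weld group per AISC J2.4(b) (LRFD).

φR_n ≈ 421 kips

t_e = 0.707 × 0.5 = 0.3535 in.
R_nwl = 0.6 × 80 × 0.3535 × 23 = 390.3 kips (longitudinal, 2 welds).
R_nwt = 0.6 × 80 × 0.3535 × 9 = 152.7 kips (transverse, base value).
(i) R_nwl + R_nwt = 543 kips; (ii) 0.85 R_nwl + 1.5 R_nwt = 560.8 kips.
R_n = max = 560.8 kips [governs: (ii)]; φR_n = 420.6 kips.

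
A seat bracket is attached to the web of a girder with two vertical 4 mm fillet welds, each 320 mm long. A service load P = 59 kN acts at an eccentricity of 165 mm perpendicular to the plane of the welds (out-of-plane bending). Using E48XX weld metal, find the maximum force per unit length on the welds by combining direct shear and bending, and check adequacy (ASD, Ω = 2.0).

f_max ≈ 300 N/mm; adequate

E48XX → F_EXX = 480 MPa.
L_w = 2 × 320 = 640 mm; section modulus (unit throat) S = 2 × L²/6 = 34130 mm².
Direct shear f_v = P/L_w = 59×10³/640 = 92.19 N/mm.
Moment M = P × e = 59×10³ × 165 = 9735000 N·mm; bending f_b = M/S = 285.2 N/mm.
f_max = √(f_v² + f_b²) = √(92.19² + 285.2²) = 299.7 N/mm.
r_n/Ω = (1/2.0) × 0.6 × 480 × (0.707 × 4) = 407.2 N/mm → adequate.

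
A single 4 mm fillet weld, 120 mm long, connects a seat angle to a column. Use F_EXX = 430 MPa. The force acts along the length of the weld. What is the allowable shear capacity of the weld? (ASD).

R_n/Ω ≈ 43.8 kN

Effective throat t_e = 0.707 × 4 = 2.828 mm.
Total length L = 120 mm; A_we = 2.828 × 120 = 339.4 mm².
F_nw = 0.6 F_EXX = 0.6 × 430 = 258 MPa.
R_n = 258 × 339.4 × 10⁻³ = 87.55 kN; R_n/Ω = 87.55/2.0 = 43.78 kN.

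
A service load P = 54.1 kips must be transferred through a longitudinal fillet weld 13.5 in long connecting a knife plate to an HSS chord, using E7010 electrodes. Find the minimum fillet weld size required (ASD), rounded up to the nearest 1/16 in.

E70XX → F_EXX = 70 ksi.
Total weld length L = 13.5 in.
Required throat t_e = P × Ω / (0.6 F_EXX × L) = 54.1 × 2.0 / (0.6 × 70 × 13.5) = 0.1908 in.
Required leg w = t_e / 0.707 = 0.2699 in → use 5/16 in.

w = 5/16 in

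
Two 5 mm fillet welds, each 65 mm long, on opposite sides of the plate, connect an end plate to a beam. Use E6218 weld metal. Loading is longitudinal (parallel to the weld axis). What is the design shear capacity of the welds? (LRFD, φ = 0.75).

φR_n ≈ 128 kN

E62XX → F_EXX = 620 MPa.
Effective throat t_e = 0.707 × 5 = 3.535 mm.
Total length L = 130 mm; A_we = 3.535 × 130 = 459.5 mm².
F_nw = 0.6 F_EXX = 0.6 × 620 = 372 MPa.
φR_n = 0.75 × 372 × 459.5 × 10⁻³ = 128.2 kN.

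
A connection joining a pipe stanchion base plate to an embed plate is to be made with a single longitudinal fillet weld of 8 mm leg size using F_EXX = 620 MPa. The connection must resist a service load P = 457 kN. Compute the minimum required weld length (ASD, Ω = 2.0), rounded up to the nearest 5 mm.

Throat t_e = 0.707 × 8 = 5.656 mm.
r_n/Ω = (0.6 × 620 × 5.656) / 2.0 = 1052 N/mm = 1.052 kN/mm.
L_req = P / (r_n/Ω) = 457 / 1.052 = 434.4 mm total.
Round up → use L = 435 mm.

L = 435 mm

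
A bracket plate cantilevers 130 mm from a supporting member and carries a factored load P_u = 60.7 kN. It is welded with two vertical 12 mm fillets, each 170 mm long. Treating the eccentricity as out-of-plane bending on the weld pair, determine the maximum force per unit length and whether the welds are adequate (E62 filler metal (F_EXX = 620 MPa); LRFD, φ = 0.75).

L_w = 2 × 170 = 340 mm; section modulus (unit throat) S = 2 × L²/6 = 9633 mm².
Direct shear f_v = P/L_w = 60.7×10³/340 = 178.5 N/mm.
Moment M = P × e = 60.7×10³ × 130 = 7891000 N·mm; bending f_b = M/S = 819.1 N/mm.
f_max = √(f_v² + f_b²) = √(178.5² + 819.1²) = 838.4 N/mm.
φr_n = 0.75 × 0.6 × 620 × (0.707 × 12) = 2367 N/mm → adequate.

f_max ≈ 838 N/mm; adequate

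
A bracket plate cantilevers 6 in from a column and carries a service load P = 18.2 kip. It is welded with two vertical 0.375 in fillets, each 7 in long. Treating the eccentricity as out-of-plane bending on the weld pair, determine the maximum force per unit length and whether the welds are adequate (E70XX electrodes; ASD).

f_max ≈ 6.81 kip/in; NOT adequate

E70XX → F_EXX = 70 ksi.
L_w = 2 × 7 = 14 in; section modulus (unit throat) S = 2 × L²/6 = 16.33 in².
Direct shear f_v = P/L_w = 18.2/14 = 1.3 kip/in.
Moment M = P × e = 18.2 × 6 = 109.2 kip·in; bending f_b = M/S = 6.686 kip/in.
f_max = √(f_v² + f_b²) = √(1.3² + 6.686²) = 6.811 kip/in.
r_n/Ω = (1/2.0) × 0.6 × 70 × (0.707 × 0.375) = 5.568 kip/in → NOT adequate.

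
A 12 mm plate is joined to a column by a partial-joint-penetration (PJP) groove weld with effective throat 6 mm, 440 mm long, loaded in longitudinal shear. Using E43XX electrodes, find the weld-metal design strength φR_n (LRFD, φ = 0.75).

E43XX → F_EXX = 430 MPa.
Effective throat (given) t_e = 6 mm.
A_we = 6 × 440 = 2640 mm².
F_nw = 0.6 F_EXX = 258 MPa.
φR_n = 0.75 × 258 × 2640 × 10⁻³ = 510.8 kN.

φR_n ≈ 511 kN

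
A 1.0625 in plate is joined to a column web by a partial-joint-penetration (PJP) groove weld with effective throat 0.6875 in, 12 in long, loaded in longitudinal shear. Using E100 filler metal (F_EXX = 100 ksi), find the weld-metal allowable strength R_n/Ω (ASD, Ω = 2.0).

R_n/Ω ≈ 248 kip

Effective throat (given) t_e = 0.6875 in.
A_we = 0.6875 × 12 = 8.25 in².
F_nw = 0.6 F_EXX = 60 ksi.
R_n/Ω = (60 × 8.25) / 2.0 = 247.5 kip.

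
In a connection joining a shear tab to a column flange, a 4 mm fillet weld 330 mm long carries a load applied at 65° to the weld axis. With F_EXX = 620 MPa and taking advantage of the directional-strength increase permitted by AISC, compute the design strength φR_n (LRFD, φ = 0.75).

φR_n ≈ 373 kN

t_e = 0.707 × 4 = 2.828 mm; A_we = 2.828 × 330 = 933.2 mm².
Directional factor: 1.0 + 0.5 sin^1.5(65°) = 1.431.
F_nw = 0.6 × 620 × 1.431 = 532.5 MPa.
φR_n = 0.75 × 532.5 × 933.2 × 10⁻³ = 372.7 kN.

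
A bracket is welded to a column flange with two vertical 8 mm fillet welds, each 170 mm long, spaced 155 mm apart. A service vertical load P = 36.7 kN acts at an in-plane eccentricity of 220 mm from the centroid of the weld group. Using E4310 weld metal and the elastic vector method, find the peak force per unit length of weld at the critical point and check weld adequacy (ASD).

f_max ≈ 405 N/mm; adequate

E43XX → F_EXX = 430 MPa.
Total weld length L_w = 340 mm. Treat welds as unit-width lines.
Polar moment about centroid: J = 2[d³/12 + d(b/2)²] = 2[170³/12 + 170×77.5²] = 2861000 mm³.
Direct shear f_v = P/L_w = 36.7×10³ / 340 = 107.9 N/mm (vertical).
Torsion M = P·e = 36.7×10³ × 220 = 8074000 N·mm.
Critical point at (x, y) = (77.5, 85) from centroid. f_tx = M·y/J = 239.9 N/mm; f_ty = M·x/J = 218.7 N/mm.
Resultant f_max = √[f_tx² + (f_v + f_ty)²] = √[239.9² + (107.9 + 218.7)²] = 405.3 N/mm.
Capacity per unit length: r_n/Ω = (1/2.0) × 0.6 × 430 × (0.707 × 8) = 729.6 N/mm.
405.3 ≤ 729.6 → adequate.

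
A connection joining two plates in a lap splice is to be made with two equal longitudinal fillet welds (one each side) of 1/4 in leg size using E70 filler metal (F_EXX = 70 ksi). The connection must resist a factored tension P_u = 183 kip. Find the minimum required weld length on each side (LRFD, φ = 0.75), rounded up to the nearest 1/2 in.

Throat t_e = 0.707 × 0.25 = 0.1767 in.
φr_n = 0.75 × 0.6 × 70 × 0.1767 = 5.568 kip/in.
L_req = P_u / φr_n = 183 / 5.568 = 32.87 in total.
Per side: 32.87 / 2 = 16.43 in.
Round up → use L = 16.5 in on each side.

L = 16.5 in on each side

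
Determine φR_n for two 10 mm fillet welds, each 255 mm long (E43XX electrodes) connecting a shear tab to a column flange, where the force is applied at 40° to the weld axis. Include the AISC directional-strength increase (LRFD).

φR_n ≈ 877 kN

E43XX → F_EXX = 430 MPa.
t_e = 0.707 × 10 = 7.07 mm; A_we = 7.07 × 510 = 3606 mm².
Directional factor: 1.0 + 0.5 sin^1.5(40°) = 1.258.
F_nw = 0.6 × 430 × 1.258 = 324.5 MPa.
φR_n = 0.75 × 324.5 × 3606 × 10⁻³ = 877.5 kN.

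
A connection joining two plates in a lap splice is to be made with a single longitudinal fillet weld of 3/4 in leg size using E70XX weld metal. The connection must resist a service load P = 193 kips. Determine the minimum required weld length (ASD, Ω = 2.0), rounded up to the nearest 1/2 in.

L = 17.5 in

E70XX → F_EXX = 70 ksi.
Throat t_e = 0.707 × 0.75 = 0.5302 in.
r_n/Ω = (0.6 × 70 × 0.5302) / 2.0 = 11.14 kip/in.
L_req = P / (r_n/Ω) = 193 / 11.14 = 17.33 in total.
Round up → use L = 17.5 in.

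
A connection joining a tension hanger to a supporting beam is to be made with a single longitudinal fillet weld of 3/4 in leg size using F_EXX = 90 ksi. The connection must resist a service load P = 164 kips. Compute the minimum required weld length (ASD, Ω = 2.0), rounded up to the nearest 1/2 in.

Throat t_e = 0.707 × 0.75 = 0.5302 in.
r_n/Ω = (0.6 × 90 × 0.5302) / 2.0 = 14.32 kip/in.
L_req = P / (r_n/Ω) = 164 / 14.32 = 11.46 in total.
Round up → use L = 11.5 in.

L = 11.5 in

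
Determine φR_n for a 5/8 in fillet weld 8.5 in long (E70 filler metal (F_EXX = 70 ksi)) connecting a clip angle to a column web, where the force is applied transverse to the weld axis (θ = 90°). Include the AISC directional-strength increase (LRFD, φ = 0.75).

t_e = 0.707 × 0.625 = 0.4419 in; A_we = 0.4419 × 8.5 = 3.756 in².
Directional factor: 1.0 + 0.5 sin^1.5(90°) = 1.5.
F_nw = 0.6 × 70 × 1.5 = 63 ksi.
φR_n = 0.75 × 63 × 3.756 = 177.5 kip.

φR_n ≈ 177 kip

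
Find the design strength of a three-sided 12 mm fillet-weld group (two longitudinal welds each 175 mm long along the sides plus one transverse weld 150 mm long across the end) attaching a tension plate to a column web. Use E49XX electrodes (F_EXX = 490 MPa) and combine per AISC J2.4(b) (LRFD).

φR_n ≈ 977 kN

t_e = 0.707 × 12 = 8.484 mm.
R_nwl = 0.6 × 490 × 8.484 × 350 × 10⁻³ = 873 kN (longitudinal, 2 welds).
R_nwt = 0.6 × 490 × 8.484 × 150 × 10⁻³ = 374.1 kN (transverse, base value).
(i) R_nwl + R_nwt = 1247 kN; (ii) 0.85 R_nwl + 1.5 R_nwt = 1303 kN.
R_n = max = 1303 kN [governs: (ii)]; φR_n = 977.5 kN.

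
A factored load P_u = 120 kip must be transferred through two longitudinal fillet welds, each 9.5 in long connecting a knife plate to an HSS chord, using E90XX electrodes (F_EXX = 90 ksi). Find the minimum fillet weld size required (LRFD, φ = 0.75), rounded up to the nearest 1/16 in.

w = 1/4 in

Total weld length L = 19 in.
Required throat t_e = P_u / (φ × 0.6 F_EXX × L) = 120 / (0.75 × 0.6 × 90 × 19) = 0.1559 in.
Required leg w = t_e / 0.707 = 0.2206 in → use 1/4 in.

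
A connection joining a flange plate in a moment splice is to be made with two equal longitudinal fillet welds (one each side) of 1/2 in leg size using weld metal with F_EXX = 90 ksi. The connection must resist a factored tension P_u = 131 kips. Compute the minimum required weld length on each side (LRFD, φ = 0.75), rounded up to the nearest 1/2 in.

Throat t_e = 0.707 × 0.5 = 0.3535 in.
φr_n = 0.75 × 0.6 × 90 × 0.3535 = 14.32 kips/in.
L_req = P_u / φr_n = 131 / 14.32 = 9.15 in total.
Per side: 9.15 / 2 = 4.575 in.
Round up → use L = 5 in on each side.

L = 5 in on each side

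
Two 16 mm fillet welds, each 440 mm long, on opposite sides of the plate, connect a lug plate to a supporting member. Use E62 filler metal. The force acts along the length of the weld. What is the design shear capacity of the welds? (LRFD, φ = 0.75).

E62XX → F_EXX = 620 MPa.
Effective throat t_e = 0.707 × 16 = 11.31 mm.
Total length L = 880 mm; A_we = 11.31 × 880 = 9955 mm².
F_nw = 0.6 F_EXX = 0.6 × 620 = 372 MPa.
φR_n = 0.75 × 372 × 9955 × 10⁻³ = 2777 kN.

φR_n ≈ 2780 kN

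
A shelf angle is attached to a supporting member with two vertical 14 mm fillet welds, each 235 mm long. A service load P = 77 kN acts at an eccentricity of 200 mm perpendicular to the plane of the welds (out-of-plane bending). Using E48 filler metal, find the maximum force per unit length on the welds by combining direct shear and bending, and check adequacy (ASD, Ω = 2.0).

f_max ≈ 852 N/mm; adequate

E48XX → F_EXX = 480 MPa.
L_w = 2 × 235 = 470 mm; section modulus (unit throat) S = 2 × L²/6 = 18410 mm².
Direct shear f_v = P/L_w = 77×10³/470 = 163.8 N/mm.
Moment M = P × e = 77×10³ × 200 = 15400000 N·mm; bending f_b = M/S = 836.6 N/mm.
f_max = √(f_v² + f_b²) = √(163.8² + 836.6²) = 852.5 N/mm.
r_n/Ω = (1/2.0) × 0.6 × 480 × (0.707 × 14) = 1425 N/mm → adequate.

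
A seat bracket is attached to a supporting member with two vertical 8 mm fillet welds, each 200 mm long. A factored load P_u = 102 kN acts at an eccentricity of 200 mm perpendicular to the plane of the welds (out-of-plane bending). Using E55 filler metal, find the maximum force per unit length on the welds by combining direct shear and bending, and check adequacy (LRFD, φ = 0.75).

f_max ≈ 1550 N/mm; NOT adequate

E55XX → F_EXX = 550 MPa.
L_w = 2 × 200 = 400 mm; section modulus (unit throat) S = 2 × L²/6 = 13330 mm².
Direct shear f_v = P/L_w = 102×10³/400 = 255 N/mm.
Moment M = P × e = 102×10³ × 200 = 20400000 N·mm; bending f_b = M/S = 1530 N/mm.
f_max = √(f_v² + f_b²) = √(255² + 1530²) = 1551 N/mm.
φr_n = 0.75 × 0.6 × 550 × (0.707 × 8) = 1400 N/mm → NOT adequate.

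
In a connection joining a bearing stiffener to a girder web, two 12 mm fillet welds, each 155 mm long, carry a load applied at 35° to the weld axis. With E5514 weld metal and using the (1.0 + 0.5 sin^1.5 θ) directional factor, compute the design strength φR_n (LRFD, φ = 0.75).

φR_n ≈ 792 kN

E55XX → F_EXX = 550 MPa.
t_e = 0.707 × 12 = 8.484 mm; A_we = 8.484 × 310 = 2630 mm².
Directional factor: 1.0 + 0.5 sin^1.5(35°) = 1.217.
F_nw = 0.6 × 550 × 1.217 = 401.7 MPa.
φR_n = 0.75 × 401.7 × 2630 × 10⁻³ = 792.3 kN.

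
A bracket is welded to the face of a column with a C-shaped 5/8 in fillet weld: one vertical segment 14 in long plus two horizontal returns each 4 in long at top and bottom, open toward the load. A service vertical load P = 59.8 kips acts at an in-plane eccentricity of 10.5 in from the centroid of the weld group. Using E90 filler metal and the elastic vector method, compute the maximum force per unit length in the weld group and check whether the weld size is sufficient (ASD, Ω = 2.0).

E90XX → F_EXX = 90 ksi.
Total weld length L_w = 22 in. Treat welds as unit-width lines.
Centroid: x̄ = 2×4×2 / 22 = 0.7273 in from the vertical weld.
Polar moment about centroid: J = I_x + I_y = [14³/12 + 2×4×7²] + [14×0.7273² + 2(4³/12 + 4×1.273²)] = 651.7 in³.
Direct shear f_v = P/L_w = 59.8 / 22 = 2.718 kip/in (vertical).
Torsion M = P·e = 59.8 × 10.5 = 627.9 kip·in.
Critical point at (x, y) = (3.273, 7) from centroid. f_tx = M·y/J = 6.744 kip/in; f_ty = M·x/J = 3.153 kip/in.
Resultant f_max = √[f_tx² + (f_v + f_ty)²] = √[6.744² + (2.718 + 3.153)²] = 8.942 kip/in.
Capacity per unit length: r_n/Ω = (1/2.0) × 0.6 × 90 × (0.707 × 0.625) = 11.93 kip/in.
8.942 ≤ 11.93 → adequate.

f_max ≈ 8.94 kip/in; adequate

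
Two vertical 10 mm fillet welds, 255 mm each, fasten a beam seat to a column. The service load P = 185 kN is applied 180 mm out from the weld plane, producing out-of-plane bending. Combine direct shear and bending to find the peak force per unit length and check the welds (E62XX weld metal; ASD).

E62XX → F_EXX = 620 MPa.
L_w = 2 × 255 = 510 mm; section modulus (unit throat) S = 2 × L²/6 = 21680 mm².
Direct shear f_v = P/L_w = 185×10³/510 = 362.7 N/mm.
Moment M = P × e = 185×10³ × 180 = 33300000 N·mm; bending f_b = M/S = 1536 N/mm.
f_max = √(f_v² + f_b²) = √(362.7² + 1536²) = 1579 N/mm.
r_n/Ω = (1/2.0) × 0.6 × 620 × (0.707 × 10) = 1315 N/mm → NOT adequate.

f_max ≈ 1580 N/mm; NOT adequate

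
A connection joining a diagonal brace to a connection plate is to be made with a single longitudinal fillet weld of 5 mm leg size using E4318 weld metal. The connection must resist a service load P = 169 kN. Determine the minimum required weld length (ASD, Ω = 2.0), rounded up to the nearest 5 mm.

E43XX → F_EXX = 430 MPa.
Throat t_e = 0.707 × 5 = 3.535 mm.
r_n/Ω = (0.6 × 430 × 3.535) / 2.0 = 456 N/mm = 0.456 kN/mm.
L_req = P / (r_n/Ω) = 169 / 0.456 = 370.6 mm total.
Round up → use L = 375 mm.

L = 375 mm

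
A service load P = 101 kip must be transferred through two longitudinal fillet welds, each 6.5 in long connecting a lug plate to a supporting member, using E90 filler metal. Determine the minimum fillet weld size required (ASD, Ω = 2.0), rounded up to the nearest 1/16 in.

w = 7/16 in

E90XX → F_EXX = 90 ksi.
Total weld length L = 13 in.
Required throat t_e = P × Ω / (0.6 F_EXX × L) = 101 × 2.0 / (0.6 × 90 × 13) = 0.2877 in.
Required leg w = t_e / 0.707 = 0.407 in → use 7/16 in.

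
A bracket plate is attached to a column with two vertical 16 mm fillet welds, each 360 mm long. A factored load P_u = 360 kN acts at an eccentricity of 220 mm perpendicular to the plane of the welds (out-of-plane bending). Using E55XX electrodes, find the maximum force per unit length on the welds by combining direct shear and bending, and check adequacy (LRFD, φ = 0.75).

E55XX → F_EXX = 550 MPa.
L_w = 2 × 360 = 720 mm; section modulus (unit throat) S = 2 × L²/6 = 43200 mm².
Direct shear f_v = P/L_w = 360×10³/720 = 500 N/mm.
Moment M = P × e = 360×10³ × 220 = 79200000 N·mm; bending f_b = M/S = 1833 N/mm.
f_max = √(f_v² + f_b²) = √(500² + 1833²) = 1900 N/mm.
φr_n = 0.75 × 0.6 × 550 × (0.707 × 16) = 2800 N/mm → adequate.

f_max ≈ 1900 N/mm; adequate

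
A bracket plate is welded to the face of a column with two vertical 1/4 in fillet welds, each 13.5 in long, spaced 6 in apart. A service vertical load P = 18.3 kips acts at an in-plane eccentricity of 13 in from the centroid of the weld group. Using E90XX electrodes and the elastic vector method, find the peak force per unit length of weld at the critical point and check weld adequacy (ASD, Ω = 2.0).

f_max ≈ 3.03 kip/in; adequate

E90XX → F_EXX = 90 ksi.
Total weld length L_w = 27 in. Treat welds as unit-width lines.
Polar moment about centroid: J = 2[d³/12 + d(b/2)²] = 2[13.5³/12 + 13.5×3²] = 653.1 in³.
Direct shear f_v = P/L_w = 18.3 / 27 = 0.6778 kip/in (vertical).
Torsion M = P·e = 18.3 × 13 = 237.9 kip·in.
Critical point at (x, y) = (3, 6.75) from centroid. f_tx = M·y/J = 2.459 kip/in; f_ty = M·x/J = 1.093 kip/in.
Resultant f_max = √[f_tx² + (f_v + f_ty)²] = √[2.459² + (0.6778 + 1.093)²] = 3.03 kip/in.
Capacity per unit length: r_n/Ω = (1/2.0) × 0.6 × 90 × (0.707 × 0.25) = 4.772 kip/in.
3.03 ≤ 4.772 → adequate.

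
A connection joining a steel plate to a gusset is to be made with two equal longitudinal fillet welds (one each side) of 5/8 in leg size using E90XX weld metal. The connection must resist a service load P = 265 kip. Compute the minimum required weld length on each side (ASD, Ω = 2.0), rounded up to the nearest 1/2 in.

E90XX → F_EXX = 90 ksi.
Throat t_e = 0.707 × 0.625 = 0.4419 in.
r_n/Ω = (0.6 × 90 × 0.4419) / 2.0 = 11.93 kip/in.
L_req = P / (r_n/Ω) = 265 / 11.93 = 22.21 in total.
Per side: 22.21 / 2 = 11.11 in.
Round up → use L = 11.5 in on each side.

L = 11.5 in on each side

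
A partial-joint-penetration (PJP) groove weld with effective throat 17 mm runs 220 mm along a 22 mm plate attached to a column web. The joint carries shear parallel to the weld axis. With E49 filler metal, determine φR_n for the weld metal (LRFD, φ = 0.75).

φR_n ≈ 825 kN

E49XX → F_EXX = 490 MPa.
Effective throat (given) t_e = 17 mm.
A_we = 17 × 220 = 3740 mm².
F_nw = 0.6 F_EXX = 294 MPa.
φR_n = 0.75 × 294 × 3740 × 10⁻³ = 824.7 kN.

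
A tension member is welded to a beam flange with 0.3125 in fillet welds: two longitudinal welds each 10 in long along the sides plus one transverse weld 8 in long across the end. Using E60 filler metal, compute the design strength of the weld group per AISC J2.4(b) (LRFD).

E60XX → F_EXX = 60 ksi.
t_e = 0.707 × 0.3125 = 0.2209 in.
R_nwl = 0.6 × 60 × 0.2209 × 20 = 159.1 kips (longitudinal, 2 welds).
R_nwt = 0.6 × 60 × 0.2209 × 8 = 63.63 kips (transverse, base value).
(i) R_nwl + R_nwt = 222.7 kips; (ii) 0.85 R_nwl + 1.5 R_nwt = 230.7 kips.
R_n = max = 230.7 kips [governs: (ii)]; φR_n = 173 kips.

φR_n ≈ 173 kips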